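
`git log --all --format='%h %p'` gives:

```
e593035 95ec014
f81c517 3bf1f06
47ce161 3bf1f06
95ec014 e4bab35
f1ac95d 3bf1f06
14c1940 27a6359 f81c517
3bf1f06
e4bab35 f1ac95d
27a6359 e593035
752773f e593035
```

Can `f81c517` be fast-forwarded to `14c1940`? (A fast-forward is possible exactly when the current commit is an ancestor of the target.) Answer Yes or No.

Yes

A fast-forward from f81c517 to 14c1940 is possible iff f81c517 is an ancestor of 14c1940.
Ancestors of 14c1940: {14c1940, 27a6359, 3bf1f06, 95ec014, e4bab35, e593035, f1ac95d, f81c517}.
f81c517 is among them, so fast-forward is possible.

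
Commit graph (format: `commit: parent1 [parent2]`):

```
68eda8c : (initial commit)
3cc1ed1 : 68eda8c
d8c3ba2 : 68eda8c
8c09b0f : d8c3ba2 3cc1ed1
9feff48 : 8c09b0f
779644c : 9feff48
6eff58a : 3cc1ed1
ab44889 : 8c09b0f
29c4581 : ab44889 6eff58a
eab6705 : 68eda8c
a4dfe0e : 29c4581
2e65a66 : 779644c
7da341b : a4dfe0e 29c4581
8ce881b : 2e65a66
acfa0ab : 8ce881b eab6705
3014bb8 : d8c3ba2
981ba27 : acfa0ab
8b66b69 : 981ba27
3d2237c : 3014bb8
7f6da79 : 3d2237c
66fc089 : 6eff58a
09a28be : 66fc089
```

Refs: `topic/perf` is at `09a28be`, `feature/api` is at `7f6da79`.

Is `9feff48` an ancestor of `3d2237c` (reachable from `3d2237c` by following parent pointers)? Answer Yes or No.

No

Ancestors of 3d2237c: {3014bb8, 3d2237c, 68eda8c, d8c3ba2}.
9feff48 is not in that set, so it is not an ancestor of 3d2237c.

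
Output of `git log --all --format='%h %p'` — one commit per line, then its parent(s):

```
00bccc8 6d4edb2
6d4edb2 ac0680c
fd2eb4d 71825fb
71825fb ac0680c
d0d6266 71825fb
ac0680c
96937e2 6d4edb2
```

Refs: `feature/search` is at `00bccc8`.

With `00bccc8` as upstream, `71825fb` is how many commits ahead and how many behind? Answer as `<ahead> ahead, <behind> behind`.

Reachable from 71825fb: {71825fb, ac0680c}.
Reachable from 00bccc8: {00bccc8, 6d4edb2, ac0680c}.
Only in 71825fb's history (ahead): {71825fb} — 1.
Only in 00bccc8's history (behind): {00bccc8, 6d4edb2} — 2.

1 ahead, 2 behind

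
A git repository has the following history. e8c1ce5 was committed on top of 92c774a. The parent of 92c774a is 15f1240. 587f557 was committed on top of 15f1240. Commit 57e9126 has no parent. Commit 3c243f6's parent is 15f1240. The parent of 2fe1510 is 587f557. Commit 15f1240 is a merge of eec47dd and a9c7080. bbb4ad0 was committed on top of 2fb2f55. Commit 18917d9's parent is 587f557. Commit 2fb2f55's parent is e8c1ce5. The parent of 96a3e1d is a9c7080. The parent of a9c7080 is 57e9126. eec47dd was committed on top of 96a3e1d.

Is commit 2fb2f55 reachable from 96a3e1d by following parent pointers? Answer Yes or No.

No

Ancestors of 96a3e1d: {57e9126, 96a3e1d, a9c7080}.
2fb2f55 is not in that set, so it is not an ancestor of 96a3e1d.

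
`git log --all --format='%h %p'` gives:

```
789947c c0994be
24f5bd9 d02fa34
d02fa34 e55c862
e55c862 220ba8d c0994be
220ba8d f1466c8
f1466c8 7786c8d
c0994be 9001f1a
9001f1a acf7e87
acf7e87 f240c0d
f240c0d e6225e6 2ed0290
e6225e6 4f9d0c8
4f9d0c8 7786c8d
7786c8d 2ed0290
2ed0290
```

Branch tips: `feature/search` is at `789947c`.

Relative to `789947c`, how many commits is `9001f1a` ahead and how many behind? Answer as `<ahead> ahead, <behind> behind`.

0 ahead, 2 behind

Reachable from 9001f1a: {2ed0290, 4f9d0c8, 7786c8d, 9001f1a, acf7e87, e6225e6, f240c0d}.
Reachable from 789947c: {2ed0290, 4f9d0c8, 7786c8d, 789947c, 9001f1a, acf7e87, c0994be, e6225e6, f240c0d}.
Only in 9001f1a's history (ahead): {} — 0.
Only in 789947c's history (behind): {789947c, c0994be} — 2.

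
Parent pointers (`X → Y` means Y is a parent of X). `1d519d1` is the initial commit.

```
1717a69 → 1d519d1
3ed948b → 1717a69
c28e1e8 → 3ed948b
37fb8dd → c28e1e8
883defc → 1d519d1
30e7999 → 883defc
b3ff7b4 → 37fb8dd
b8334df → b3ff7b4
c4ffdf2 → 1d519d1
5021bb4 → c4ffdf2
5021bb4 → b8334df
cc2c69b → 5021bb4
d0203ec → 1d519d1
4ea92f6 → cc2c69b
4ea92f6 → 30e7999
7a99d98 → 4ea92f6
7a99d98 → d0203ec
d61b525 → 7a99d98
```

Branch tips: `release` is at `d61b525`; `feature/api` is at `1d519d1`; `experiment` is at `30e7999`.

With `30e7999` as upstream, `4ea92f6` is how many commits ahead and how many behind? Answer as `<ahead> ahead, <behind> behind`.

Reachable from 4ea92f6: {1717a69, 1d519d1, 30e7999, 37fb8dd, 3ed948b, 4ea92f6, 5021bb4, 883defc, b3ff7b4, b8334df, c28e1e8, c4ffdf2, cc2c69b}.
Reachable from 30e7999: {1d519d1, 30e7999, 883defc}.
Only in 4ea92f6's history (ahead): {1717a69, 37fb8dd, 3ed948b, 4ea92f6, 5021bb4, b3ff7b4, b8334df, c28e1e8, c4ffdf2, cc2c69b} — 10.
Only in 30e7999's history (behind): {} — 0.

10 ahead, 0 behind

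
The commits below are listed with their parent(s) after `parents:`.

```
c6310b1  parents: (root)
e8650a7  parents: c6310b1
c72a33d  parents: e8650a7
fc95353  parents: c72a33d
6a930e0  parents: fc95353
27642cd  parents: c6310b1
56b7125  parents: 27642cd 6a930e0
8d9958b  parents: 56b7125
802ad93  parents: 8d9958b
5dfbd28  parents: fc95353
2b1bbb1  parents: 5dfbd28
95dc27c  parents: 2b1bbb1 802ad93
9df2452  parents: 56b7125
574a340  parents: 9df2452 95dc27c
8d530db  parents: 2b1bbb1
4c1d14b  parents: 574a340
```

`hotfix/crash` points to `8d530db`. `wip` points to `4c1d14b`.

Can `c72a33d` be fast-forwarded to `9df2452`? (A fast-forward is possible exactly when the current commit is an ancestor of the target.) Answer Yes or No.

A fast-forward from c72a33d to 9df2452 is possible iff c72a33d is an ancestor of 9df2452.
Ancestors of 9df2452: {27642cd, 56b7125, 6a930e0, 9df2452, c6310b1, c72a33d, e8650a7, fc95353}.
c72a33d is among them, so fast-forward is possible.

Yes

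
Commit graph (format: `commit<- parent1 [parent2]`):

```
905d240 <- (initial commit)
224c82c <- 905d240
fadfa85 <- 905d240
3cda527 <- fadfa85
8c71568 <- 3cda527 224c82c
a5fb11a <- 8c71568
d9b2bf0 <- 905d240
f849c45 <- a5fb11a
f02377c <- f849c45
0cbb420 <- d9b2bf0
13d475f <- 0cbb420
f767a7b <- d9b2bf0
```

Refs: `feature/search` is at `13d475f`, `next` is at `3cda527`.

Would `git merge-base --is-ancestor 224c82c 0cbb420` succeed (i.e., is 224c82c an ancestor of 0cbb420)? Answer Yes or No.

Ancestors of 0cbb420: {0cbb420, 905d240, d9b2bf0}.
224c82c is not in that set, so it is not an ancestor of 0cbb420.

No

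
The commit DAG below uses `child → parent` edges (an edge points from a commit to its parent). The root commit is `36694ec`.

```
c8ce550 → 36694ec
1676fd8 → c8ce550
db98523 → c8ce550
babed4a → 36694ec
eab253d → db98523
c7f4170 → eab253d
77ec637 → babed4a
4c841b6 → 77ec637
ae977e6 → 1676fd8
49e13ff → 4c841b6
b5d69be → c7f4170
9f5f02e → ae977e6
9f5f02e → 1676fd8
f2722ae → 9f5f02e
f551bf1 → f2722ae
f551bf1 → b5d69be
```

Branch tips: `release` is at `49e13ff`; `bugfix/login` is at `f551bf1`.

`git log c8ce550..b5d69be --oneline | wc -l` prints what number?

4

Reachable from b5d69be: {36694ec, b5d69be, c7f4170, c8ce550, db98523, eab253d}.
Reachable from c8ce550: {36694ec, c8ce550}.
In b5d69be's history but not c8ce550's: {b5d69be, c7f4170, db98523, eab253d} — 4 commits.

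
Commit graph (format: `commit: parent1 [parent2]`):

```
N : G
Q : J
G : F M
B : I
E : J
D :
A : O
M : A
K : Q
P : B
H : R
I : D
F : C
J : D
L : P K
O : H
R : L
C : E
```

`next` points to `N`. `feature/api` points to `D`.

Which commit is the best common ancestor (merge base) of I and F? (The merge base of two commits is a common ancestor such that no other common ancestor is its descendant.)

D

Ancestors of I: {D, I}.
Ancestors of F: {C, D, E, F, J}.
Common ancestors: {D}.
The only common ancestor is D, so it is the merge base.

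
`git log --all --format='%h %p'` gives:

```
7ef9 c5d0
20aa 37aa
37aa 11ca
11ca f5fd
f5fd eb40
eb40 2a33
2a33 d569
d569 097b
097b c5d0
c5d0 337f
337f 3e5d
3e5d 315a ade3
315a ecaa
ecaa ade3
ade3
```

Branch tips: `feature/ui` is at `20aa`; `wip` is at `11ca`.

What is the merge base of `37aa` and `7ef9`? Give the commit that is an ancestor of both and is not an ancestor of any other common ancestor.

Ancestors of 37aa: {097b, 11ca, 2a33, 315a, 337f, 37aa, 3e5d, ade3, c5d0, d569, eb40, ecaa, f5fd}.
Ancestors of 7ef9: {315a, 337f, 3e5d, 7ef9, ade3, c5d0, ecaa}.
Common ancestors: {315a, 337f, 3e5d, ade3, c5d0, ecaa}.
Among these, c5d0 is not an ancestor of any other common ancestor — it is the merge base.

c5d0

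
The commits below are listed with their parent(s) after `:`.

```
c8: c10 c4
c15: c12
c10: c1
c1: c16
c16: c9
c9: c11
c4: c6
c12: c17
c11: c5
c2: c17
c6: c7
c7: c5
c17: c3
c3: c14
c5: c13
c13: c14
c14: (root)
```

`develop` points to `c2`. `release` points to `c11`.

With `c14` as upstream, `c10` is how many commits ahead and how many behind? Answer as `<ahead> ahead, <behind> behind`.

7 ahead, 0 behind

Reachable from c10: {c1, c10, c11, c13, c14, c16, c5, c9}.
Reachable from c14: {c14}.
Only in c10's history (ahead): {c1, c10, c11, c13, c16, c5, c9} — 7.
Only in c14's history (behind): {} — 0.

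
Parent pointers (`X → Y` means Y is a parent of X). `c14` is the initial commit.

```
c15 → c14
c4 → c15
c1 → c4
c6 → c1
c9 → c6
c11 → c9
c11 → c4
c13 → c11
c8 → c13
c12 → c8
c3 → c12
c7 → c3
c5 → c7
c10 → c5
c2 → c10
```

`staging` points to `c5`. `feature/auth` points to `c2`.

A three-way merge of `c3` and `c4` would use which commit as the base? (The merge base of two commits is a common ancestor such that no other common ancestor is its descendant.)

c4

Ancestors of c3: {c1, c11, c12, c13, c14, c15, c3, c4, c6, c8, c9}.
Ancestors of c4: {c14, c15, c4}.
Common ancestors: {c14, c15, c4}.
Among these, c4 is not an ancestor of any other common ancestor — it is the merge base.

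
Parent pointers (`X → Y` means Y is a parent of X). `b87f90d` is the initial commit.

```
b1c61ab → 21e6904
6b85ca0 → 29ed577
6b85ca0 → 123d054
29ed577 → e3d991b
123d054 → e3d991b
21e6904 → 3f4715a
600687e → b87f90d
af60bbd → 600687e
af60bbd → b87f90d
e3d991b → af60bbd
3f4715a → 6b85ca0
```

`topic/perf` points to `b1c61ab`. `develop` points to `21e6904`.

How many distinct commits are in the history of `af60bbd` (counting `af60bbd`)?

Walking parent pointers from af60bbd: reachable set = {600687e, af60bbd, b87f90d}.
That is 3 commits.

3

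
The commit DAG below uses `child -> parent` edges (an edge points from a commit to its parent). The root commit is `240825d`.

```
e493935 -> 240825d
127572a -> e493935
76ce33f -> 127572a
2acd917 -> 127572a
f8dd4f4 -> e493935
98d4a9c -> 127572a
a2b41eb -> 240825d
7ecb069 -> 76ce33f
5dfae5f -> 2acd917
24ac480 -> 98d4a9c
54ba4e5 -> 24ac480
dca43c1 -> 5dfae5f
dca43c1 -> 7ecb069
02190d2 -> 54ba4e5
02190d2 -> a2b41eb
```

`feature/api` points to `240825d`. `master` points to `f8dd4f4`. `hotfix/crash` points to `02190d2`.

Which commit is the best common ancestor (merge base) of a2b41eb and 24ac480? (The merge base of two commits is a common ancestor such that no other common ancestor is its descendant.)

Ancestors of a2b41eb: {240825d, a2b41eb}.
Ancestors of 24ac480: {127572a, 240825d, 24ac480, 98d4a9c, e493935}.
Common ancestors: {240825d}.
The only common ancestor is 240825d, so it is the merge base.

240825d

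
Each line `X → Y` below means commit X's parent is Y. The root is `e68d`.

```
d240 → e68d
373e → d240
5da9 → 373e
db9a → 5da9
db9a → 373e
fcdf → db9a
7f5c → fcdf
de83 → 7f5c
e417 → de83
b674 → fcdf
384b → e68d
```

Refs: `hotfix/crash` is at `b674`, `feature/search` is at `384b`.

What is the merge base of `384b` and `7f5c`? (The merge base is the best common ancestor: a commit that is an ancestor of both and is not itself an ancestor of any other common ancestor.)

e68d

Ancestors of 384b: {384b, e68d}.
Ancestors of 7f5c: {373e, 5da9, 7f5c, d240, db9a, e68d, fcdf}.
Common ancestors: {e68d}.
The only common ancestor is e68d, so it is the merge base.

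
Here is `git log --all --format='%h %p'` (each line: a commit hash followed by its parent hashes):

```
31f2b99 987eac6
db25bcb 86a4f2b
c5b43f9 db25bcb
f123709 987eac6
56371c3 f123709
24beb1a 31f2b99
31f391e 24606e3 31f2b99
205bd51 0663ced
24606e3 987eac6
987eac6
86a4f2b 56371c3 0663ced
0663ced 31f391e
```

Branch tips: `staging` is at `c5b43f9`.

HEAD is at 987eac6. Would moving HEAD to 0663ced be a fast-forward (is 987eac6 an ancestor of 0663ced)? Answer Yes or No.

A fast-forward from 987eac6 to 0663ced is possible iff 987eac6 is an ancestor of 0663ced.
Ancestors of 0663ced: {0663ced, 24606e3, 31f2b99, 31f391e, 987eac6}.
987eac6 is among them, so fast-forward is possible.

Yes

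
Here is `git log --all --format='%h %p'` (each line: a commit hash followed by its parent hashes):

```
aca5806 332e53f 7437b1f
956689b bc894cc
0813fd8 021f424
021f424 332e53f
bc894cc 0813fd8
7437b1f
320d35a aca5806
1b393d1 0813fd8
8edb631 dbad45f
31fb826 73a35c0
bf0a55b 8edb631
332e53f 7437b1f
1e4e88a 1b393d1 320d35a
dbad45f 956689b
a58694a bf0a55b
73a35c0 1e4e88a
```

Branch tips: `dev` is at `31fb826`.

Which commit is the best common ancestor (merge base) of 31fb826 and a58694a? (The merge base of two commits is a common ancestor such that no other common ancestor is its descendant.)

0813fd8

Ancestors of 31fb826: {021f424, 0813fd8, 1b393d1, 1e4e88a, 31fb826, 320d35a, 332e53f, 73a35c0, 7437b1f, aca5806}.
Ancestors of a58694a: {021f424, 0813fd8, 332e53f, 7437b1f, 8edb631, 956689b, a58694a, bc894cc, bf0a55b, dbad45f}.
Common ancestors: {021f424, 0813fd8, 332e53f, 7437b1f}.
Among these, 0813fd8 is not an ancestor of any other common ancestor — it is the merge base.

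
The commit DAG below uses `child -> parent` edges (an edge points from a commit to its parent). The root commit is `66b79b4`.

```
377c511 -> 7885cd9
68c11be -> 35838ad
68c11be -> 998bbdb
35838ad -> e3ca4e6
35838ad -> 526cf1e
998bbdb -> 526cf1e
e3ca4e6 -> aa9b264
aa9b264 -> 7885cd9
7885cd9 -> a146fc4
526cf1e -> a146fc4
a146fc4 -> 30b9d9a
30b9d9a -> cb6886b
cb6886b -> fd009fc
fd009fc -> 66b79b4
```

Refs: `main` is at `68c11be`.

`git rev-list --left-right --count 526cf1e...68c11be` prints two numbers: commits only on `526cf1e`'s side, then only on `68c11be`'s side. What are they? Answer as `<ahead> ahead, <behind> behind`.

Reachable from 526cf1e: {30b9d9a, 526cf1e, 66b79b4, a146fc4, cb6886b, fd009fc}.
Reachable from 68c11be: {30b9d9a, 35838ad, 526cf1e, 66b79b4, 68c11be, 7885cd9, 998bbdb, a146fc4, aa9b264, cb6886b, e3ca4e6, fd009fc}.
Only in 526cf1e's history (ahead): {} — 0.
Only in 68c11be's history (behind): {35838ad, 68c11be, 7885cd9, 998bbdb, aa9b264, e3ca4e6} — 6.

0 ahead, 6 behind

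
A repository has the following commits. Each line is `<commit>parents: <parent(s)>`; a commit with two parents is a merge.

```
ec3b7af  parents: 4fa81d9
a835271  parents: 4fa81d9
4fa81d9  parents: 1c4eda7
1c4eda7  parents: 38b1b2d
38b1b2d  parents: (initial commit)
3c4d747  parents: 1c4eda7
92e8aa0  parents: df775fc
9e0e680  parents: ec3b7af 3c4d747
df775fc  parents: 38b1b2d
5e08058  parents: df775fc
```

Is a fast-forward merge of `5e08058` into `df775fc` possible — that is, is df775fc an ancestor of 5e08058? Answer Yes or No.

A fast-forward from df775fc to 5e08058 is possible iff df775fc is an ancestor of 5e08058.
Ancestors of 5e08058: {38b1b2d, 5e08058, df775fc}.
df775fc is among them, so fast-forward is possible.

Yes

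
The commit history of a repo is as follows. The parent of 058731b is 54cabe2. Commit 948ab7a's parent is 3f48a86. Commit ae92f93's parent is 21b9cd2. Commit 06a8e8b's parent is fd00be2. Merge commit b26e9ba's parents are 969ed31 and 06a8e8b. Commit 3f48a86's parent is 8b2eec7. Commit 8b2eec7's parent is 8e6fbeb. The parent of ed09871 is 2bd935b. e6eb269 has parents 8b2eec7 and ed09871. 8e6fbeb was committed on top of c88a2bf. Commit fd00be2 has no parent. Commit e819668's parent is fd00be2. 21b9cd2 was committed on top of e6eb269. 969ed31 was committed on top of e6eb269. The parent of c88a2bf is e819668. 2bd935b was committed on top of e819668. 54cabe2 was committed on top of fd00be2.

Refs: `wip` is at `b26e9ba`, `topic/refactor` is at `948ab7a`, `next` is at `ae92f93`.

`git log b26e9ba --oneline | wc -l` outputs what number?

11

Walking parent pointers from b26e9ba: reachable set = {06a8e8b, 2bd935b, 8b2eec7, 8e6fbeb, 969ed31, b26e9ba, c88a2bf, e6eb269, e819668, ed09871, fd00be2}.
That is 11 commits.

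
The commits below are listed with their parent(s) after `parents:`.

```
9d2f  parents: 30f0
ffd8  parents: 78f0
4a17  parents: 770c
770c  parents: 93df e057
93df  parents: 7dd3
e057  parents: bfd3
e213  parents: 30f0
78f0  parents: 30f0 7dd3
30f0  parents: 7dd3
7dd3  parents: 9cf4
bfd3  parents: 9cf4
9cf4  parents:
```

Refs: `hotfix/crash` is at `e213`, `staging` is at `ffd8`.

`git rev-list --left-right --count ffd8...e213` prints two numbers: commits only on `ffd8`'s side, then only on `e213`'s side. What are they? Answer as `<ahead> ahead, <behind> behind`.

2 ahead, 1 behind

Reachable from ffd8: {30f0, 78f0, 7dd3, 9cf4, ffd8}.
Reachable from e213: {30f0, 7dd3, 9cf4, e213}.
Only in ffd8's history (ahead): {78f0, ffd8} — 2.
Only in e213's history (behind): {e213} — 1.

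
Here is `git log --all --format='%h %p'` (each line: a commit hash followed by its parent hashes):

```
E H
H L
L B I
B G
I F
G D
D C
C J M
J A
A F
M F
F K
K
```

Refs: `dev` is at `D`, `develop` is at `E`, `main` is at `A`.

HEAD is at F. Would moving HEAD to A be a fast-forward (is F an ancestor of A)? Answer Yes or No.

Yes

A fast-forward from F to A is possible iff F is an ancestor of A.
Ancestors of A: {A, F, K}.
F is among them, so fast-forward is possible.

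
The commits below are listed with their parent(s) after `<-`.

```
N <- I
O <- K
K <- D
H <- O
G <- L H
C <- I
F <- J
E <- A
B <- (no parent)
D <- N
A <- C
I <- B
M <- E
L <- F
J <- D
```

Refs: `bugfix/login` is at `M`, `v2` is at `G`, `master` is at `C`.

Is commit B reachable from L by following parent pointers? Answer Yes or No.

Yes

Ancestors of L (commits reachable by following parents): {B, D, F, I, J, L, N}.
B is in that set, so it is an ancestor of L.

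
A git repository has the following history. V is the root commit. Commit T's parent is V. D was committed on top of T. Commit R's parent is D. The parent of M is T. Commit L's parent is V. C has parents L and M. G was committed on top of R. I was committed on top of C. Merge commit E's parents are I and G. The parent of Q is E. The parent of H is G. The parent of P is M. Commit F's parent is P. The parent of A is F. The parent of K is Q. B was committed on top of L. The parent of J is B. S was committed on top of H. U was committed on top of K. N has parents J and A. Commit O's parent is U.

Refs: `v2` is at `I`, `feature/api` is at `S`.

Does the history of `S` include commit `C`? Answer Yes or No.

No

Ancestors of S: {D, G, H, R, S, T, V}.
C is not in that set, so it is not an ancestor of S.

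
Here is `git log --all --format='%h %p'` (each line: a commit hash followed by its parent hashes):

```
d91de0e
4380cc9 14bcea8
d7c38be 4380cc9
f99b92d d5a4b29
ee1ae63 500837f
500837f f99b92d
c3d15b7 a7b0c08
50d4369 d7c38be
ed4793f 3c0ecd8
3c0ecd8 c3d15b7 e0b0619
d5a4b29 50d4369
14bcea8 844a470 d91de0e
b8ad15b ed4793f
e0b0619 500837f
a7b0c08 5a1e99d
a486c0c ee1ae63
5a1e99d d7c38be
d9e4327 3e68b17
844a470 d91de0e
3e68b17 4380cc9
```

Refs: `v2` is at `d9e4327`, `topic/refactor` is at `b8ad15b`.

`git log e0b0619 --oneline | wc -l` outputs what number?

Walking parent pointers from e0b0619: reachable set = {14bcea8, 4380cc9, 500837f, 50d4369, 844a470, d5a4b29, d7c38be, d91de0e, e0b0619, f99b92d}.
That is 10 commits.

10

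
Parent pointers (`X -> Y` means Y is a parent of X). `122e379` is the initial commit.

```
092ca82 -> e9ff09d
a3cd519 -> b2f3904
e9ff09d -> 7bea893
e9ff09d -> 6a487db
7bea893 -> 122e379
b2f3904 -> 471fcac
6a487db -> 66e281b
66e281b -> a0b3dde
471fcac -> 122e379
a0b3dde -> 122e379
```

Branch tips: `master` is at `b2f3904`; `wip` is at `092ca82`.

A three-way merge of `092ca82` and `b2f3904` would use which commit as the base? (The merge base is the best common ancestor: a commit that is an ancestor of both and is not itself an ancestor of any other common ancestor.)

Ancestors of 092ca82: {092ca82, 122e379, 66e281b, 6a487db, 7bea893, a0b3dde, e9ff09d}.
Ancestors of b2f3904: {122e379, 471fcac, b2f3904}.
Common ancestors: {122e379}.
The only common ancestor is 122e379, so it is the merge base.

122e379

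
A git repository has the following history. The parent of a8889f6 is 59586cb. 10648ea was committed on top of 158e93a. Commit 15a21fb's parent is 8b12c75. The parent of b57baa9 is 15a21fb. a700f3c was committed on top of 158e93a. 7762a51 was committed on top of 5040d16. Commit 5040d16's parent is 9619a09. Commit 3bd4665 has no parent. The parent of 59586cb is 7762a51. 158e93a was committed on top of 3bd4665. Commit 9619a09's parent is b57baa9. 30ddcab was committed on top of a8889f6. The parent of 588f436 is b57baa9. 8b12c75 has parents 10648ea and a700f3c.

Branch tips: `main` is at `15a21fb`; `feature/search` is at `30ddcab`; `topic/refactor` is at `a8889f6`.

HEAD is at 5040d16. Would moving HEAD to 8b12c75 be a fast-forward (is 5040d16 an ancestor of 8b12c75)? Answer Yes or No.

No

A fast-forward from 5040d16 to 8b12c75 is possible iff 5040d16 is an ancestor of 8b12c75.
Ancestors of 8b12c75: {10648ea, 158e93a, 3bd4665, 8b12c75, a700f3c}.
5040d16 is not among them, so fast-forward is not possible.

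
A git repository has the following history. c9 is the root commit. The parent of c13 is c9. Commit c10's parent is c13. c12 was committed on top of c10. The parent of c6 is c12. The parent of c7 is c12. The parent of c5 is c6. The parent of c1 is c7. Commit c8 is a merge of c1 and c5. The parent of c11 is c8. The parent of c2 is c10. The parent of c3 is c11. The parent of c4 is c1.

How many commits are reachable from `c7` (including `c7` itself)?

5

Walking parent pointers from c7: reachable set = {c10, c12, c13, c7, c9}.
That is 5 commits.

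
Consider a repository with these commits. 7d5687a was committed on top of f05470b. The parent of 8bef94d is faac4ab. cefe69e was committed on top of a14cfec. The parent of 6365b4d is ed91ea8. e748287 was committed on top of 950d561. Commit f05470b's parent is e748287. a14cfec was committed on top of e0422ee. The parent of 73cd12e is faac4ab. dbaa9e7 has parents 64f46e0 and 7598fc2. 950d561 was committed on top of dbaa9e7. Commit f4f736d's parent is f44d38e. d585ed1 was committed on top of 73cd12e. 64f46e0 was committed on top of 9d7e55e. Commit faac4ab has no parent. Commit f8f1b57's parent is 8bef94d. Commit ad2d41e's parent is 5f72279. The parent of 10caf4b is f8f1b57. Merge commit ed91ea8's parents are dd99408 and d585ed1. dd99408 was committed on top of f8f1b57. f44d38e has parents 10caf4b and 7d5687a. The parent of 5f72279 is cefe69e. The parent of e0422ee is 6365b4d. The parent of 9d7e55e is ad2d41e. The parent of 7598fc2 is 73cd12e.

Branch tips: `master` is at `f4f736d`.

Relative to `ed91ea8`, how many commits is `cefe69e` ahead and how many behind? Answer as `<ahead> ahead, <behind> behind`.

4 ahead, 0 behind

Reachable from cefe69e: {6365b4d, 73cd12e, 8bef94d, a14cfec, cefe69e, d585ed1, dd99408, e0422ee, ed91ea8, f8f1b57, faac4ab}.
Reachable from ed91ea8: {73cd12e, 8bef94d, d585ed1, dd99408, ed91ea8, f8f1b57, faac4ab}.
Only in cefe69e's history (ahead): {6365b4d, a14cfec, cefe69e, e0422ee} — 4.
Only in ed91ea8's history (behind): {} — 0.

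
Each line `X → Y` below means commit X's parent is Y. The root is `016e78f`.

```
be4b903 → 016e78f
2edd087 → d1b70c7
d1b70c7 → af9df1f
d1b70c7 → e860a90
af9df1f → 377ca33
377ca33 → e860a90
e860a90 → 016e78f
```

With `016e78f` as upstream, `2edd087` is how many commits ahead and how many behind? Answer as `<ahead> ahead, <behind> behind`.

5 ahead, 0 behind

Reachable from 2edd087: {016e78f, 2edd087, 377ca33, af9df1f, d1b70c7, e860a90}.
Reachable from 016e78f: {016e78f}.
Only in 2edd087's history (ahead): {2edd087, 377ca33, af9df1f, d1b70c7, e860a90} — 5.
Only in 016e78f's history (behind): {} — 0.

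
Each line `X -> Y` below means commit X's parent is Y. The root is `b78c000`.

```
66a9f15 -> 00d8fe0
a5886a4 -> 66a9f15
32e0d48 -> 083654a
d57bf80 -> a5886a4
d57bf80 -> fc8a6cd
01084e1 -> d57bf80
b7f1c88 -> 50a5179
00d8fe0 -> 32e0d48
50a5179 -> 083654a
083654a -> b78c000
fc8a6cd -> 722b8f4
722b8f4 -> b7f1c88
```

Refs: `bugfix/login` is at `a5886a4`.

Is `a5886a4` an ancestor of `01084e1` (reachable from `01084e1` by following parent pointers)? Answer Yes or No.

Ancestors of 01084e1 (commits reachable by following parents): {00d8fe0, 01084e1, 083654a, 32e0d48, 50a5179, 66a9f15, 722b8f4, a5886a4, b78c000, b7f1c88, d57bf80, fc8a6cd}.
a5886a4 is in that set, so it is an ancestor of 01084e1.

Yes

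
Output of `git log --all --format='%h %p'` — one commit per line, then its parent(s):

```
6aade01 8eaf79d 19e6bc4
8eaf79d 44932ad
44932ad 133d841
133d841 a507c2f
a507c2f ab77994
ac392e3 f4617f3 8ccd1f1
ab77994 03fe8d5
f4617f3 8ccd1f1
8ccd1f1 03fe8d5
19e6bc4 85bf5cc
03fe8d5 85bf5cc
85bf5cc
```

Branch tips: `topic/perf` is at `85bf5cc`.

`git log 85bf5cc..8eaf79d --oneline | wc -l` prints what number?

Reachable from 8eaf79d: {03fe8d5, 133d841, 44932ad, 85bf5cc, 8eaf79d, a507c2f, ab77994}.
Reachable from 85bf5cc: {85bf5cc}.
In 8eaf79d's history but not 85bf5cc's: {03fe8d5, 133d841, 44932ad, 8eaf79d, a507c2f, ab77994} — 6 commits.

6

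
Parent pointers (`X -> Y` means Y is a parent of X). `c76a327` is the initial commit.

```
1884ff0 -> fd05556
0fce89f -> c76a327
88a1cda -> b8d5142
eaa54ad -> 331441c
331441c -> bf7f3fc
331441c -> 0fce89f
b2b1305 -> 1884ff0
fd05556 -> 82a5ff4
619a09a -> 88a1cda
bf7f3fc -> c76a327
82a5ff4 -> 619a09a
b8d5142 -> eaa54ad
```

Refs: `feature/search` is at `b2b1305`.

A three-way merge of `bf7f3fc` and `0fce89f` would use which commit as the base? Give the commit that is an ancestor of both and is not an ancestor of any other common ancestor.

Ancestors of bf7f3fc: {bf7f3fc, c76a327}.
Ancestors of 0fce89f: {0fce89f, c76a327}.
Common ancestors: {c76a327}.
The only common ancestor is c76a327, so it is the merge base.

c76a327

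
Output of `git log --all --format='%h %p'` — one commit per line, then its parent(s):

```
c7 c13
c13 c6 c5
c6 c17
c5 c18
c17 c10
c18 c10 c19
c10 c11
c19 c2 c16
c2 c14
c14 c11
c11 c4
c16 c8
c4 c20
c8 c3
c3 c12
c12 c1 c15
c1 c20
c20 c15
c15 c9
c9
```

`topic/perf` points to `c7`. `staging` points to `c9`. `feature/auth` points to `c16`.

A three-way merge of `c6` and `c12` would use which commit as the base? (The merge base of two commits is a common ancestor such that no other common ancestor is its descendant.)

Ancestors of c6: {c10, c11, c15, c17, c20, c4, c6, c9}.
Ancestors of c12: {c1, c12, c15, c20, c9}.
Common ancestors: {c15, c20, c9}.
Among these, c20 is not an ancestor of any other common ancestor — it is the merge base.

c20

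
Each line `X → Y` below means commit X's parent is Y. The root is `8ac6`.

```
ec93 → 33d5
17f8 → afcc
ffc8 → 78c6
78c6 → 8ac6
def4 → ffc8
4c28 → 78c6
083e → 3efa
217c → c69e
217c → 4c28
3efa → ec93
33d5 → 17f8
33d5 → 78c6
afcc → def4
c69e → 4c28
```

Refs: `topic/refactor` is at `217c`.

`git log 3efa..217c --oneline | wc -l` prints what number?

3

Reachable from 217c: {217c, 4c28, 78c6, 8ac6, c69e}.
Reachable from 3efa: {17f8, 33d5, 3efa, 78c6, 8ac6, afcc, def4, ec93, ffc8}.
In 217c's history but not 3efa's: {217c, 4c28, c69e} — 3 commits.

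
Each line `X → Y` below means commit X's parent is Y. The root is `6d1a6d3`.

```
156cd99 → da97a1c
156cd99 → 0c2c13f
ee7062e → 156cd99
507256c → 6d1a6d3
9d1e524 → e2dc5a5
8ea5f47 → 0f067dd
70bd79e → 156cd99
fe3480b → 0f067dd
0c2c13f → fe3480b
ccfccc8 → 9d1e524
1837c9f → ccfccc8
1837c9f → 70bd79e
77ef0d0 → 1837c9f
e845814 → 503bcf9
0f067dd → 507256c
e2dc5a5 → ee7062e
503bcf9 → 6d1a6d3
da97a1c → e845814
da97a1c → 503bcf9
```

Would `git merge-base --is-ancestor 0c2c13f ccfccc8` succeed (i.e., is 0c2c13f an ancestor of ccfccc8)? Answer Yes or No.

Yes

Ancestors of ccfccc8 (commits reachable by following parents): {0c2c13f, 0f067dd, 156cd99, 503bcf9, 507256c, 6d1a6d3, 9d1e524, ccfccc8, da97a1c, e2dc5a5, e845814, ee7062e, fe3480b}.
0c2c13f is in that set, so it is an ancestor of ccfccc8.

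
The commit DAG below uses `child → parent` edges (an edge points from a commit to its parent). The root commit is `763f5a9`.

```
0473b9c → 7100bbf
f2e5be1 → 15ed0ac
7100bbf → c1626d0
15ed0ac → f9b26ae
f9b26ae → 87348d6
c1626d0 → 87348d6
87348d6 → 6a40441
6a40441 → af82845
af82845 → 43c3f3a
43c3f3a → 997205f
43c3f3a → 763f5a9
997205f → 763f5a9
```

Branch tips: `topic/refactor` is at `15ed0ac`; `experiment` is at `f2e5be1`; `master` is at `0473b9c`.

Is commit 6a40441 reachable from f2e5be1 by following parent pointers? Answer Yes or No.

Ancestors of f2e5be1 (commits reachable by following parents): {15ed0ac, 43c3f3a, 6a40441, 763f5a9, 87348d6, 997205f, af82845, f2e5be1, f9b26ae}.
6a40441 is in that set, so it is an ancestor of f2e5be1.

Yes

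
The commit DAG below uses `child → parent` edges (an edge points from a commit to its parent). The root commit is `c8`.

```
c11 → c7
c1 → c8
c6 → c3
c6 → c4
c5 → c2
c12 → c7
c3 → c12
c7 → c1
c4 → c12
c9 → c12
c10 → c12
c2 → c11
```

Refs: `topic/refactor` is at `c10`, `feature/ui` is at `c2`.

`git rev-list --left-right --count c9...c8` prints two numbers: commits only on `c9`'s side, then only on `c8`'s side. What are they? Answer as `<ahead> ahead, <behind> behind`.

4 ahead, 0 behind

Reachable from c9: {c1, c12, c7, c8, c9}.
Reachable from c8: {c8}.
Only in c9's history (ahead): {c1, c12, c7, c9} — 4.
Only in c8's history (behind): {} — 0.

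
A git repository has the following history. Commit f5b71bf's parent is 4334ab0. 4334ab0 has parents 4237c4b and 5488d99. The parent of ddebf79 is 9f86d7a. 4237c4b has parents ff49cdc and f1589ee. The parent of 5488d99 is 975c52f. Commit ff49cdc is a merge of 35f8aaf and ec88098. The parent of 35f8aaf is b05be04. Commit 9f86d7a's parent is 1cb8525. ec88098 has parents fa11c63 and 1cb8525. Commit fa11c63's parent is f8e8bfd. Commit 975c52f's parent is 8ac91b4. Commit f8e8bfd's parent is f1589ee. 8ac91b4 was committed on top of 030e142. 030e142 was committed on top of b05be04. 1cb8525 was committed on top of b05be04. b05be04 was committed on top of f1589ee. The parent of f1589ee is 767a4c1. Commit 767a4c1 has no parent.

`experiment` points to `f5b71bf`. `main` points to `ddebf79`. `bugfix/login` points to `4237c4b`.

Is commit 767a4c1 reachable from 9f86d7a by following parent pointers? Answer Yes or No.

Yes

Ancestors of 9f86d7a (commits reachable by following parents): {1cb8525, 767a4c1, 9f86d7a, b05be04, f1589ee}.
767a4c1 is in that set, so it is an ancestor of 9f86d7a.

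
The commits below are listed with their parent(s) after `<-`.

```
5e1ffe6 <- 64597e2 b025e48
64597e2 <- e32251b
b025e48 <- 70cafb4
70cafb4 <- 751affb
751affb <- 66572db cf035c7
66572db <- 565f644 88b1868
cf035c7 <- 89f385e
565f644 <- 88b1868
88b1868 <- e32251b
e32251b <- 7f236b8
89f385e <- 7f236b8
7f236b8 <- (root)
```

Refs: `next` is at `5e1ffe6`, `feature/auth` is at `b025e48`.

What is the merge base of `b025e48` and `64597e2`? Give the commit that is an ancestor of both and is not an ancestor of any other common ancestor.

e32251b

Ancestors of b025e48: {565f644, 66572db, 70cafb4, 751affb, 7f236b8, 88b1868, 89f385e, b025e48, cf035c7, e32251b}.
Ancestors of 64597e2: {64597e2, 7f236b8, e32251b}.
Common ancestors: {7f236b8, e32251b}.
Among these, e32251b is not an ancestor of any other common ancestor — it is the merge base.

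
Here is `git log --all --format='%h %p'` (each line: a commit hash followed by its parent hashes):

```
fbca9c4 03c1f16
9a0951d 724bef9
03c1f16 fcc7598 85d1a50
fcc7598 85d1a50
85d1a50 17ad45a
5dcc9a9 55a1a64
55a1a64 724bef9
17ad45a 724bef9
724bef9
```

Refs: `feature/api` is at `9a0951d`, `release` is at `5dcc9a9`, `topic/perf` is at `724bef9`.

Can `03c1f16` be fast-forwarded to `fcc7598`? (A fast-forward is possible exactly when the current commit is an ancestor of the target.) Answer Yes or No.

A fast-forward from 03c1f16 to fcc7598 is possible iff 03c1f16 is an ancestor of fcc7598.
Ancestors of fcc7598: {17ad45a, 724bef9, 85d1a50, fcc7598}.
03c1f16 is not among them, so fast-forward is not possible.

No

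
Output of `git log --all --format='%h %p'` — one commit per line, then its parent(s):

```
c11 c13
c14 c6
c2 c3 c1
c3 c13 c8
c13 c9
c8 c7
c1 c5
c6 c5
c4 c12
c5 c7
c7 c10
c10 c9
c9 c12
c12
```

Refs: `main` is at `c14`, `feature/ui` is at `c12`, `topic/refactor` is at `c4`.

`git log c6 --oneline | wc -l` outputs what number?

6

Walking parent pointers from c6: reachable set = {c10, c12, c5, c6, c7, c9}.
That is 6 commits.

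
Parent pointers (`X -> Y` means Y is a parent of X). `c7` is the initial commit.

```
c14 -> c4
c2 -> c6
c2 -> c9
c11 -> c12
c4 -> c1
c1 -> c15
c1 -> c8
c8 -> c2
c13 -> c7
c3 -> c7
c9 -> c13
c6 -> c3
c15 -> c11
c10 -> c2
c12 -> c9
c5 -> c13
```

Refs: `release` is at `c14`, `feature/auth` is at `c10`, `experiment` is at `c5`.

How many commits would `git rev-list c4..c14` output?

Reachable from c14: {c1, c11, c12, c13, c14, c15, c2, c3, c4, c6, c7, c8, c9}.
Reachable from c4: {c1, c11, c12, c13, c15, c2, c3, c4, c6, c7, c8, c9}.
In c14's history but not c4's: {c14} — 1 commit.

1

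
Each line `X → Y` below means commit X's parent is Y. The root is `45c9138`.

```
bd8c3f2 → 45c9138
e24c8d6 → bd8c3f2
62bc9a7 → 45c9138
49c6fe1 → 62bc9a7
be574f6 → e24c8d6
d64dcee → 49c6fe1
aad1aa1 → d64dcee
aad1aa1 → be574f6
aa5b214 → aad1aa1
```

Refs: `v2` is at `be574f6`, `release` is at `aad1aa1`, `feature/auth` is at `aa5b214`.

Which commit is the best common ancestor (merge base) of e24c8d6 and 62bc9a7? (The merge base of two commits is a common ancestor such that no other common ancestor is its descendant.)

45c9138

Ancestors of e24c8d6: {45c9138, bd8c3f2, e24c8d6}.
Ancestors of 62bc9a7: {45c9138, 62bc9a7}.
Common ancestors: {45c9138}.
The only common ancestor is 45c9138, so it is the merge base.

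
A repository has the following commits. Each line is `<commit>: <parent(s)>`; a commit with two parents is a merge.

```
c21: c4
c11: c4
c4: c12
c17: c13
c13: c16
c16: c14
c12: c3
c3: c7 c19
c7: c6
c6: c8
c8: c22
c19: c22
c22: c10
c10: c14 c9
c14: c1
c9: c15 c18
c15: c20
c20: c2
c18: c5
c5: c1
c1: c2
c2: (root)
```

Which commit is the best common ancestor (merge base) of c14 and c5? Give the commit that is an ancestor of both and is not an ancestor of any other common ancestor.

Ancestors of c14: {c1, c14, c2}.
Ancestors of c5: {c1, c2, c5}.
Common ancestors: {c1, c2}.
Among these, c1 is not an ancestor of any other common ancestor — it is the merge base.

c1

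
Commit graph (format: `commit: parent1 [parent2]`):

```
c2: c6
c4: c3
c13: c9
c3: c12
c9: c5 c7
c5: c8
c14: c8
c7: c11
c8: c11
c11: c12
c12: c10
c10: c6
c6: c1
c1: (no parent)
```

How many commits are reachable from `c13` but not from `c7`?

Reachable from c13: {c1, c10, c11, c12, c13, c5, c6, c7, c8, c9}.
Reachable from c7: {c1, c10, c11, c12, c6, c7}.
In c13's history but not c7's: {c13, c5, c8, c9} — 4 commits.

4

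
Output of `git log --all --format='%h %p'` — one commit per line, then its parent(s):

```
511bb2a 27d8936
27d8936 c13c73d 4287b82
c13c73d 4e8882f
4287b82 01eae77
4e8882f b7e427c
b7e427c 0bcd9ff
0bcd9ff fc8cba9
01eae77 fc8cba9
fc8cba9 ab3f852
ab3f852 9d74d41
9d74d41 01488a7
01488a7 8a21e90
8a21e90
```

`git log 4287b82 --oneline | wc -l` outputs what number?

7

Walking parent pointers from 4287b82: reachable set = {01488a7, 01eae77, 4287b82, 8a21e90, 9d74d41, ab3f852, fc8cba9}.
That is 7 commits.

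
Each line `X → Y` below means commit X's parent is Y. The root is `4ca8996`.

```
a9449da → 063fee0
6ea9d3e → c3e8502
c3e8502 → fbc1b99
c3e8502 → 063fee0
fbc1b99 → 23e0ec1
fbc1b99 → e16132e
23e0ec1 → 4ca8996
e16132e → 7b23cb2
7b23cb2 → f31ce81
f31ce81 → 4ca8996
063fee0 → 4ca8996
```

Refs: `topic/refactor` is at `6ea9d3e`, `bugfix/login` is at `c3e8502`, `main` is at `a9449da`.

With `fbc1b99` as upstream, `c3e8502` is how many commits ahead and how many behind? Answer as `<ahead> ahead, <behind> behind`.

2 ahead, 0 behind

Reachable from c3e8502: {063fee0, 23e0ec1, 4ca8996, 7b23cb2, c3e8502, e16132e, f31ce81, fbc1b99}.
Reachable from fbc1b99: {23e0ec1, 4ca8996, 7b23cb2, e16132e, f31ce81, fbc1b99}.
Only in c3e8502's history (ahead): {063fee0, c3e8502} — 2.
Only in fbc1b99's history (behind): {} — 0.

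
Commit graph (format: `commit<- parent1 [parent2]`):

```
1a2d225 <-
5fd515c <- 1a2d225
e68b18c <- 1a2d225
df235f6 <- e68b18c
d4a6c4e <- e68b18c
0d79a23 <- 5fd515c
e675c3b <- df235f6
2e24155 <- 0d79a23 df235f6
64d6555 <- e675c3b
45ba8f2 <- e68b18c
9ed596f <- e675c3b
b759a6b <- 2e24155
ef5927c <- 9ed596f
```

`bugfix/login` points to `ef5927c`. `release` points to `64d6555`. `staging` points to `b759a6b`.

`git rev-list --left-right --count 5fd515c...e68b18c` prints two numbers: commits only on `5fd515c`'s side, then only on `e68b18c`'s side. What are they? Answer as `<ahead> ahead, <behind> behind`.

1 ahead, 1 behind

Reachable from 5fd515c: {1a2d225, 5fd515c}.
Reachable from e68b18c: {1a2d225, e68b18c}.
Only in 5fd515c's history (ahead): {5fd515c} — 1.
Only in e68b18c's history (behind): {e68b18c} — 1.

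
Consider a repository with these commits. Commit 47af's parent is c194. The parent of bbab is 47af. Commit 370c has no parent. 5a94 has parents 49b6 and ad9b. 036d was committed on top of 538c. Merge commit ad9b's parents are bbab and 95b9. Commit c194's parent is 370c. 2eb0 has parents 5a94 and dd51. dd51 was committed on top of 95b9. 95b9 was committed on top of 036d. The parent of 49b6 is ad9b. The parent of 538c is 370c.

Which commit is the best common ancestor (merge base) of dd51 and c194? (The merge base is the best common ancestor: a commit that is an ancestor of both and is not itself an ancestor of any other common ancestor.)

370c

Ancestors of dd51: {036d, 370c, 538c, 95b9, dd51}.
Ancestors of c194: {370c, c194}.
Common ancestors: {370c}.
The only common ancestor is 370c, so it is the merge base.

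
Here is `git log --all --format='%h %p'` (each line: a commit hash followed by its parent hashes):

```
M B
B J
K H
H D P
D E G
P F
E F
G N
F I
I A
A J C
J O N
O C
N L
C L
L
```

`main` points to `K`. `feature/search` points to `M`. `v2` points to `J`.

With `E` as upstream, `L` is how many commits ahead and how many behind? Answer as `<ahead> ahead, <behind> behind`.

0 ahead, 8 behind

Reachable from L: {L}.
Reachable from E: {A, C, E, F, I, J, L, N, O}.
Only in L's history (ahead): {} — 0.
Only in E's history (behind): {A, C, E, F, I, J, N, O} — 8.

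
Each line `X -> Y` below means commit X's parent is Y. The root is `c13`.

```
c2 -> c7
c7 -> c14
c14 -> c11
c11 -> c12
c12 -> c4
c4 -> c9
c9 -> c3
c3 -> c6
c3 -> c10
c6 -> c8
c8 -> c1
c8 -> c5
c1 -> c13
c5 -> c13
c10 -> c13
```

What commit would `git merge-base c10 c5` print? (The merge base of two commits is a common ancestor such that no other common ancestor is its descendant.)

c13

Ancestors of c10: {c10, c13}.
Ancestors of c5: {c13, c5}.
Common ancestors: {c13}.
The only common ancestor is c13, so it is the merge base.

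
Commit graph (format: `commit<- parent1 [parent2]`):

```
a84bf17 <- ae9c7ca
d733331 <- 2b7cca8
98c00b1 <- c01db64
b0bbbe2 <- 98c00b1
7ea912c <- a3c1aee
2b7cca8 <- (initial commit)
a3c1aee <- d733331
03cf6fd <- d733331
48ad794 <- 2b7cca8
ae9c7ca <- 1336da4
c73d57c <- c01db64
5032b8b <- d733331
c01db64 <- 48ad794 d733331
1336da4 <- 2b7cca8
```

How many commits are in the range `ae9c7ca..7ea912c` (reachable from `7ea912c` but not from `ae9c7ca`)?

Reachable from 7ea912c: {2b7cca8, 7ea912c, a3c1aee, d733331}.
Reachable from ae9c7ca: {1336da4, 2b7cca8, ae9c7ca}.
In 7ea912c's history but not ae9c7ca's: {7ea912c, a3c1aee, d733331} — 3 commits.

3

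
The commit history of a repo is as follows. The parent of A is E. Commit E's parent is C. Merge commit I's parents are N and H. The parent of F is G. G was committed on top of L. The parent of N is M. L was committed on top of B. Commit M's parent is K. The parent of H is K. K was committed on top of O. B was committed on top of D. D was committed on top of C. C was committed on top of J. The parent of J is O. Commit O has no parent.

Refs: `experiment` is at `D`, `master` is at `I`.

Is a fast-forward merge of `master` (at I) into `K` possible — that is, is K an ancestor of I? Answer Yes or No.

Yes

A fast-forward from K to I is possible iff K is an ancestor of I.
Ancestors of I: {H, I, K, M, N, O}.
K is among them, so fast-forward is possible.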